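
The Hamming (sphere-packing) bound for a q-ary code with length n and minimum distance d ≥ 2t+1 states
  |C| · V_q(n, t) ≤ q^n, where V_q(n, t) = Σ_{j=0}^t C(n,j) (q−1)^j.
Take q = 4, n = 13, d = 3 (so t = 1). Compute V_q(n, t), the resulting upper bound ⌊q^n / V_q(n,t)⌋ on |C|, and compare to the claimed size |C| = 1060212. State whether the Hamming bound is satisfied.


V_q(n, t) = 40, q^n = 67108864, Hamming bound = 1677721, |C| = 1060212 ≤ bound (satisfied).

Step 1: Compute V_q(n, t) = Σ_{j=0}^1 C(n, j) (q−1)^j.
  j = 0: C(13,0)·(3)^0 = 1·1 = 1.
  j = 1: C(13,1)·(3)^1 = 13·3 = 39.
  V_q(n, t) = 1 + 39 = 40.
Step 2: q^n = 4^13 = 67108864.
Step 3: Hamming bound ⌊q^n / V_q(n,t)⌋ = ⌊67108864/40⌋ = 1677721.
Step 4: Compare |C| = 1060212 to 1677721: satisfied.
The claimed |C| lies below the Hamming bound.


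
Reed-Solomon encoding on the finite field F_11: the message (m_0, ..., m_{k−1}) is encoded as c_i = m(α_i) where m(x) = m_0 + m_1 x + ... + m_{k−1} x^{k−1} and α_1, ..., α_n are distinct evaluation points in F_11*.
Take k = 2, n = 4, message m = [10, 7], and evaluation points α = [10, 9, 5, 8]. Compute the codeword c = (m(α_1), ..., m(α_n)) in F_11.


c = [3, 7, 1, 0]

Message polynomial: m(x) = 10 + 7·x (mod 11).
For each evaluation point α_i, compute m(α_i) mod 11:
  α_1 = 10: Horner steps 7 → 3, so m(10) = 3.
  α_2 = 9: Horner steps 7 → 7, so m(9) = 7.
  α_3 = 5: Horner steps 7 → 1, so m(5) = 1.
  α_4 = 8: Horner steps 7 → 0, so m(8) = 0.
Codeword c = [3, 7, 1, 0] ∈ F_11^4.


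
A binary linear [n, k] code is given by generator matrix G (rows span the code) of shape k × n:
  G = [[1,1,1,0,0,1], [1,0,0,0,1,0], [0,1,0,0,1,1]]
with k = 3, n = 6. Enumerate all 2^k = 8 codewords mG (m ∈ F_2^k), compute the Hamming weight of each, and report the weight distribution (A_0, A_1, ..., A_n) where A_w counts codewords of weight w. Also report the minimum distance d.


Weight distribution: A_0 = 1, A_1 = 1, A_2 = 1, A_3 = 3, A_4 = 2. Minimum distance d = 1.

Enumerate all 2^3 = 8 messages m ∈ F_2^3.
For each, compute codeword c = mG in F_2^6, then tally its weight.
  m = 000 → c = 000000, weight = 0.
  m = 100 → c = 111001, weight = 4.
  m = 010 → c = 100010, weight = 2.
  m = 110 → c = 011011, weight = 4.
  m = 001 → c = 010011, weight = 3.
  m = 101 → c = 101010, weight = 3.
  m = 011 → c = 110001, weight = 3.
  m = 111 → c = 001000, weight = 1.
Tally weights:
  weight 0: 1 codewords.
  weight 1: 1 codewords.
  weight 2: 1 codewords.
  weight 3: 3 codewords.
  weight 4: 2 codewords.
Minimum distance d = smallest w > 0 with A_w > 0 = 1.
Sanity: Σ A_w = 8 = 2^3 = 8 ✓.


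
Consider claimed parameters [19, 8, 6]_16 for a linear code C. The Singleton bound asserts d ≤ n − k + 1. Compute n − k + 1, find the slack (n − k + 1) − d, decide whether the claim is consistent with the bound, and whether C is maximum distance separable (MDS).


Singleton RHS = n − k + 1 = 12, slack = 6, bound satisfied, not MDS.

Singleton bound: d ≤ n − k + 1.
Here n = 19, k = 8, so n − k + 1 = 12.
Given d = 6, check d ≤ 12: YES.
Slack = (n − k + 1) − d = 6.
The code is NOT MDS (slack = 6 > 0).
Description: the claimed parameters are [19, 8, 6]_16; such a code would be non-MDS.


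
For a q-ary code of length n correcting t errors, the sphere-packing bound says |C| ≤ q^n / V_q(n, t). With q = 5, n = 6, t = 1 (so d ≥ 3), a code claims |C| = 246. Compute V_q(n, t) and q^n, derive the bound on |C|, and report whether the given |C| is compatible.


V_q(n, t) = 25, q^n = 15625, Hamming bound = 625, |C| = 246 ≤ bound (satisfied).

Step 1: Compute V_q(n, t) = Σ_{j=0}^1 C(n, j) (q−1)^j.
  j = 0: C(6,0)·(4)^0 = 1·1 = 1.
  j = 1: C(6,1)·(4)^1 = 6·4 = 24.
  V_q(n, t) = 1 + 24 = 25.
Step 2: q^n = 5^6 = 15625.
Step 3: Hamming bound ⌊q^n / V_q(n,t)⌋ = ⌊15625/25⌋ = 625.
Step 4: Compare |C| = 246 to 625: satisfied.
The claimed |C| lies below the Hamming bound.


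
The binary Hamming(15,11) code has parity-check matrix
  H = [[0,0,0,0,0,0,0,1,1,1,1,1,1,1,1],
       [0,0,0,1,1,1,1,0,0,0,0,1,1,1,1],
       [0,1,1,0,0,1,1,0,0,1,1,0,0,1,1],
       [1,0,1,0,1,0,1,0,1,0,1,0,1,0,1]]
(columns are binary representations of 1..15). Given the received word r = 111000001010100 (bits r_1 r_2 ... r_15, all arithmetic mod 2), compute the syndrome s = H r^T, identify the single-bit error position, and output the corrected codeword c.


s = (1, 1, 1, 1)^T, error position = 15, corrected codeword c = 111000001010101

Compute s = H r^T mod 2 one row at a time:
  s_1 = 0 + 1 + 0 + 1 + 0 + 1 + 0 + 0 = 3 ≡ 1 (mod 2).
  s_2 = 0 + 0 + 0 + 0 + 0 + 1 + 0 + 0 = 1 ≡ 1 (mod 2).
  s_3 = 1 + 1 + 0 + 0 + 0 + 1 + 0 + 0 = 3 ≡ 1 (mod 2).
  s_4 = 1 + 1 + 0 + 0 + 1 + 1 + 1 + 0 = 5 ≡ 1 (mod 2).
s = (1, 1, 1, 1)^T — this equals column 15 of H (binary 1111), so error is at position 15.
Correct: flip bit 15 of r = 111000001010100 to get c = 111000001010101.


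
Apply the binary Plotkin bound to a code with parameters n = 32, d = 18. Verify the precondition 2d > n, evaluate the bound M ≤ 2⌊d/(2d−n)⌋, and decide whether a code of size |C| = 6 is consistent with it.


Plotkin bound M ≤ 8; given |C| = 6 ≤ bound (satisfied).

Check applicability: 2d = 36, n = 32.
2d − n = 4 > 0, so Plotkin applies.
Compute d/(2d−n) = 18/4 ≈ 4.5000.
⌊d/(2d−n)⌋ = 4.
Plotkin bound: M ≤ 2·4 = 8.
Given |C| = 6, check: satisfied.
This |C| is below the Plotkin bound.


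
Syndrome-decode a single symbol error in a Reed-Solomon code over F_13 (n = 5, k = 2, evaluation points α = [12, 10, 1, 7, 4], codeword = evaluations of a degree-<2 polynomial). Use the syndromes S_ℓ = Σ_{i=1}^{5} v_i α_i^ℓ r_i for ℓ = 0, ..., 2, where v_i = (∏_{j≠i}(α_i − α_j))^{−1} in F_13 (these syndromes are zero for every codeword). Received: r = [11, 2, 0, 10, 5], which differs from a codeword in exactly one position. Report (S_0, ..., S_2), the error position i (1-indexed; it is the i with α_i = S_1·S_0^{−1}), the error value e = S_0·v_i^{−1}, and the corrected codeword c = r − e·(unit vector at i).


S = (4, 9, 4), error at position 1, error magnitude e = 10, c = [1, 2, 0, 10, 5].

Step 1: column multipliers v_i = (∏_{j≠i}(α_i − α_j))^{−1} mod 13.
  i = 1 (α = 12): (12−10)(12−1)(12−7)(12−4) = 2·11·5·8 = 880 ≡ 9, so v_1 = 9^{−1} = 3 (mod 13).
  i = 2 (α = 10): (10−12)(10−1)(10−7)(10−4) = (−2)·9·3·6 = −324 ≡ 1, so v_2 = 1^{−1} = 1 (mod 13).
  i = 3 (α = 1): (1−12)(1−10)(1−7)(1−4) = (−11)·(−9)·(−6)·(−3) = 1782 ≡ 1, so v_3 = 1^{−1} = 1 (mod 13).
  i = 4 (α = 7): (7−12)(7−10)(7−1)(7−4) = (−5)·(−3)·6·3 = 270 ≡ 10, so v_4 = 10^{−1} = 4 (mod 13).
  i = 5 (α = 4): (4−12)(4−10)(4−1)(4−7) = (−8)·(−6)·3·(−3) = −432 ≡ 10, so v_5 = 10^{−1} = 4 (mod 13).
  v = [3, 1, 1, 4, 4].
Step 2: syndromes of r = [11, 2, 0, 10, 5] (all sums mod 13).
  S_0 = Σ v_i r_i = 3·11 + 1·2 + 1·0 + 4·10 + 4·5 = 95 ≡ 4.
  S_1 = Σ v_i α_i r_i = 3·12·11 + 1·10·2 + 1·1·0 + 4·7·10 + 4·4·5 = 776 ≡ 9.
  α_i^2 mod 13 = [1, 9, 1, 10, 3].
  S_2 = Σ v_i α_i^2 r_i = 3·1·11 + 1·9·2 + 1·1·0 + 4·10·10 + 4·3·5 = 511 ≡ 4.
  S = (4, 9, 4) ≠ 0, so r is not a codeword (an error is present).
Step 3: locate the error. For a single error e at position i, S_ℓ = v_i·e·α_i^ℓ, so α_err = S_1/S_0.
  S_0^{−1} = 4^{−1} = 10 (mod 13), so α_err = 9·10 = 90 ≡ 12 = α_1. Error position i = 1.
  Consistency check: S_2/S_1 = 4·3 = 12 ≡ 12 = α_err ✓ (single-error assumption holds).
Step 4: error magnitude e = S_0/v_1 = S_0·∏_{j≠1}(α_1 − α_j) = 4·9 = 36 ≡ 10 (mod 13).
Step 5: correct position 1: c_1 = r_1 − e = 11 − 10 ≡ 1 (mod 13). Hence c = [1, 2, 0, 10, 5].
  Check: interpolating c through the α_i gives m(x) = 7 + 6·x (degree < 2) with m(α_i) = c_i for every i, so c is indeed a codeword.


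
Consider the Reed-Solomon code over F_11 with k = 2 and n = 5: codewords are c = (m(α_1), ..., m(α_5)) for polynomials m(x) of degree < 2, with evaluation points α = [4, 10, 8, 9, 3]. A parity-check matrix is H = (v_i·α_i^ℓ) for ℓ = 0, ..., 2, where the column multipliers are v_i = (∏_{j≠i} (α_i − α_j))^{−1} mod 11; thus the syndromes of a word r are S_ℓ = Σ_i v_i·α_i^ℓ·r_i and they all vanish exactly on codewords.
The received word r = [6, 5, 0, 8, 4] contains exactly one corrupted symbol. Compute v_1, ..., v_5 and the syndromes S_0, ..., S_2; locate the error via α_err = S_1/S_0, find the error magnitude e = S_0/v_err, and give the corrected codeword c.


S = (5, 9, 3), error at position 1, error magnitude e = 5, c = [1, 5, 0, 8, 4].

Step 1: column multipliers v_i = (∏_{j≠i}(α_i − α_j))^{−1} mod 11.
  i = 1 (α = 4): (4−10)(4−8)(4−9)(4−3) = (−6)·(−4)·(−5)·1 = −120 ≡ 1, so v_1 = 1^{−1} = 1 (mod 11).
  i = 2 (α = 10): (10−4)(10−8)(10−9)(10−3) = 6·2·1·7 = 84 ≡ 7, so v_2 = 7^{−1} = 8 (mod 11).
  i = 3 (α = 8): (8−4)(8−10)(8−9)(8−3) = 4·(−2)·(−1)·5 = 40 ≡ 7, so v_3 = 7^{−1} = 8 (mod 11).
  i = 4 (α = 9): (9−4)(9−10)(9−8)(9−3) = 5·(−1)·1·6 = −30 ≡ 3, so v_4 = 3^{−1} = 4 (mod 11).
  i = 5 (α = 3): (3−4)(3−10)(3−8)(3−9) = (−1)·(−7)·(−5)·(−6) = 210 ≡ 1, so v_5 = 1^{−1} = 1 (mod 11).
  v = [1, 8, 8, 4, 1].
Step 2: syndromes of r = [6, 5, 0, 8, 4] (all sums mod 11).
  S_0 = Σ v_i r_i = 1·6 + 8·5 + 8·0 + 4·8 + 1·4 = 82 ≡ 5.
  S_1 = Σ v_i α_i r_i = 1·4·6 + 8·10·5 + 8·8·0 + 4·9·8 + 1·3·4 = 724 ≡ 9.
  α_i^2 mod 11 = [5, 1, 9, 4, 9].
  S_2 = Σ v_i α_i^2 r_i = 1·5·6 + 8·1·5 + 8·9·0 + 4·4·8 + 1·9·4 = 234 ≡ 3.
  S = (5, 9, 3) ≠ 0, so r is not a codeword (an error is present).
Step 3: locate the error. For a single error e at position i, S_ℓ = v_i·e·α_i^ℓ, so α_err = S_1/S_0.
  S_0^{−1} = 5^{−1} = 9 (mod 11), so α_err = 9·9 = 81 ≡ 4 = α_1. Error position i = 1.
  Consistency check: S_2/S_1 = 3·5 = 15 ≡ 4 = α_err ✓ (single-error assumption holds).
Step 4: error magnitude e = S_0/v_1 = S_0·∏_{j≠1}(α_1 − α_j) = 5·1 = 5 ≡ 5 (mod 11).
Step 5: correct position 1: c_1 = r_1 − e = 6 − 5 ≡ 1 (mod 11). Hence c = [1, 5, 0, 8, 4].
  Check: interpolating c through the α_i gives m(x) = 2 + 8·x (degree < 2) with m(α_i) = c_i for every i, so c is indeed a codeword.


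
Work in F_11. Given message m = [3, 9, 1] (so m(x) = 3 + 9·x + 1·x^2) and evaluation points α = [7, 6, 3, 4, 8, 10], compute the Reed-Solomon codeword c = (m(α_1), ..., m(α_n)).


c = [5, 5, 6, 0, 7, 6]

Message polynomial: m(x) = 3 + 9·x + 1·x^2 (mod 11).
For each evaluation point α_i, compute m(α_i) mod 11:
  α_1 = 7: Horner steps 1 → 5 → 5, so m(7) = 5.
  α_2 = 6: Horner steps 1 → 4 → 5, so m(6) = 5.
  α_3 = 3: Horner steps 1 → 1 → 6, so m(3) = 6.
  α_4 = 4: Horner steps 1 → 2 → 0, so m(4) = 0.
  α_5 = 8: Horner steps 1 → 6 → 7, so m(8) = 7.
  α_6 = 10: Horner steps 1 → 8 → 6, so m(10) = 6.
Codeword c = [5, 5, 6, 0, 7, 6] ∈ F_11^6.


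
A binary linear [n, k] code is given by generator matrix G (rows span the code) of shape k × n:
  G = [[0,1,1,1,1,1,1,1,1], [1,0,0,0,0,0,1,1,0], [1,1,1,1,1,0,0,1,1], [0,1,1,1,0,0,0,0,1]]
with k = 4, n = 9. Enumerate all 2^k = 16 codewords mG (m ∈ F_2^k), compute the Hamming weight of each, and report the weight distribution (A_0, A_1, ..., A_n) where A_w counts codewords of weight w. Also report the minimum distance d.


Weight distribution: A_0 = 1, A_2 = 2, A_3 = 4, A_4 = 2, A_6 = 2, A_7 = 4, A_8 = 1. Minimum distance d = 2.

Enumerate all 2^4 = 16 messages m ∈ F_2^4.
For each, compute codeword c = mG in F_2^9, then tally its weight.
  m = 0000 → c = 000000000, weight = 0.
  m = 1000 → c = 011111111, weight = 8.
  m = 0100 → c = 100000110, weight = 3.
  m = 1100 → c = 111111001, weight = 7.
  m = 0010 → c = 111110011, weight = 7.
  m = 1010 → c = 100001100, weight = 3.
  m = 0110 → c = 011110101, weight = 6.
  m = 1110 → c = 000001010, weight = 2.
  m = 0001 → c = 011100001, weight = 4.
  m = 1001 → c = 000011110, weight = 4.
  m = 0101 → c = 111100111, weight = 7.
  m = 1101 → c = 100011000, weight = 3.
  m = 0011 → c = 100010010, weight = 3.
  m = 1011 → c = 111101101, weight = 7.
  m = 0111 → c = 000010100, weight = 2.
  m = 1111 → c = 011101011, weight = 6.
Tally weights:
  weight 0: 1 codewords.
  weight 2: 2 codewords.
  weight 3: 4 codewords.
  weight 4: 2 codewords.
  weight 6: 2 codewords.
  weight 7: 4 codewords.
  weight 8: 1 codewords.
Minimum distance d = smallest w > 0 with A_w > 0 = 2.
Sanity: Σ A_w = 16 = 2^4 = 16 ✓.


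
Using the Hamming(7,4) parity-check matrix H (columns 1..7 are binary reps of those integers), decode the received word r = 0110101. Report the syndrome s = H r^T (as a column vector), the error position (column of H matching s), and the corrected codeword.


s = (0, 1, 1)^T, error position = 3, corrected codeword c = 0100101

Compute s = H r^T mod 2 one row at a time:
  s_1 = 0 + 1 + 0 + 1 = 2 ≡ 0 (mod 2).
  s_2 = 1 + 1 + 0 + 1 = 3 ≡ 1 (mod 2).
  s_3 = 0 + 1 + 1 + 1 = 3 ≡ 1 (mod 2).
s = (0, 1, 1)^T — this equals column 3 of H (binary 011), so error is at position 3.
Correct: flip bit 3 of r = 0110101 to get c = 0100101.


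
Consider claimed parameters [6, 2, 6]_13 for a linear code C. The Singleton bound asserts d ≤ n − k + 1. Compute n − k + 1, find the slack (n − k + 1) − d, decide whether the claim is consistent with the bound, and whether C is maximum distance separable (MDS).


Singleton RHS = n − k + 1 = 5, slack = -1, bound violated (no such code; not MDS).

Singleton bound: d ≤ n − k + 1.
Here n = 6, k = 2, so n − k + 1 = 5.
Given d = 6, check d ≤ 5: NO.
Slack = (n − k + 1) − d = -1.
The slack is negative: d = 6 exceeds n − k + 1 = 5 by 1, so the Singleton bound is violated and no linear [6, 2, 6]_13 code can exist. In particular it is not MDS (MDS requires d = n − k + 1 exactly).
Description: the claimed parameters are [6, 2, 6]_13; such a code would be impossible (violates the Singleton bound).


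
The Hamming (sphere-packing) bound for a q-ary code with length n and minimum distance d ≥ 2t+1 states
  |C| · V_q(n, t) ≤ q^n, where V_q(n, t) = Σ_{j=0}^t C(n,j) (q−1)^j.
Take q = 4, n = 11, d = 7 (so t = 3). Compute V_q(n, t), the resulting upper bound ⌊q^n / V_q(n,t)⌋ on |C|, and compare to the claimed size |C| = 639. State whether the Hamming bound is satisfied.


V_q(n, t) = 4984, q^n = 4194304, Hamming bound = 841, |C| = 639 ≤ bound (satisfied).

Step 1: Compute V_q(n, t) = Σ_{j=0}^3 C(n, j) (q−1)^j.
  j = 0: C(11,0)·(3)^0 = 1·1 = 1.
  j = 1: C(11,1)·(3)^1 = 11·3 = 33.
  j = 2: C(11,2)·(3)^2 = 55·9 = 495.
  j = 3: C(11,3)·(3)^3 = 165·27 = 4455.
  V_q(n, t) = 1 + 33 + 495 + 4455 = 4984.
Step 2: q^n = 4^11 = 4194304.
Step 3: Hamming bound ⌊q^n / V_q(n,t)⌋ = ⌊4194304/4984⌋ = 841.
Step 4: Compare |C| = 639 to 841: satisfied.
The claimed |C| lies below the Hamming bound.


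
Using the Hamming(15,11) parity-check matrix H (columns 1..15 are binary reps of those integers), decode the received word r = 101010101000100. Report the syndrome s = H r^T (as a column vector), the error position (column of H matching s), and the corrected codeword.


s = (0, 1, 0, 0)^T, error position = 4, corrected codeword c = 101110101000100

Compute s = H r^T mod 2 one row at a time:
  s_1 = 0 + 1 + 0 + 0 + 0 + 1 + 0 + 0 = 2 ≡ 0 (mod 2).
  s_2 = 0 + 1 + 0 + 1 + 0 + 1 + 0 + 0 = 3 ≡ 1 (mod 2).
  s_3 = 0 + 1 + 0 + 1 + 0 + 0 + 0 + 0 = 2 ≡ 0 (mod 2).
  s_4 = 1 + 1 + 1 + 1 + 1 + 0 + 1 + 0 = 6 ≡ 0 (mod 2).
s = (0, 1, 0, 0)^T — this equals column 4 of H (binary 0100), so error is at position 4.
Correct: flip bit 4 of r = 101010101000100 to get c = 101110101000100.


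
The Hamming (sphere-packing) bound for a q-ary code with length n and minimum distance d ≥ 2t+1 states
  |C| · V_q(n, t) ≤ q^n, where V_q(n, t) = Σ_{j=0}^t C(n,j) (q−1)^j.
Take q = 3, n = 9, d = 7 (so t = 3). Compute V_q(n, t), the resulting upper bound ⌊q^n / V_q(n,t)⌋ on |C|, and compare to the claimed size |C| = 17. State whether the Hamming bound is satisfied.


V_q(n, t) = 835, q^n = 19683, Hamming bound = 23, |C| = 17 ≤ bound (satisfied).

Step 1: Compute V_q(n, t) = Σ_{j=0}^3 C(n, j) (q−1)^j.
  j = 0: C(9,0)·(2)^0 = 1·1 = 1.
  j = 1: C(9,1)·(2)^1 = 9·2 = 18.
  j = 2: C(9,2)·(2)^2 = 36·4 = 144.
  j = 3: C(9,3)·(2)^3 = 84·8 = 672.
  V_q(n, t) = 1 + 18 + 144 + 672 = 835.
Step 2: q^n = 3^9 = 19683.
Step 3: Hamming bound ⌊q^n / V_q(n,t)⌋ = ⌊19683/835⌋ = 23.
Step 4: Compare |C| = 17 to 23: satisfied.
The claimed |C| lies below the Hamming bound.


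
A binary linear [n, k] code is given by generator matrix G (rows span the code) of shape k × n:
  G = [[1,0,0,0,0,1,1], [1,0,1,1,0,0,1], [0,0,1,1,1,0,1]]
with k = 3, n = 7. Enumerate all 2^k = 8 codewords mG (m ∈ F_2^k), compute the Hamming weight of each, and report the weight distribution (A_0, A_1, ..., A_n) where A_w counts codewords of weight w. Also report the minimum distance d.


Weight distribution: A_0 = 1, A_2 = 1, A_3 = 3, A_4 = 2, A_5 = 1. Minimum distance d = 2.

Enumerate all 2^3 = 8 messages m ∈ F_2^3.
For each, compute codeword c = mG in F_2^7, then tally its weight.
  m = 000 → c = 0000000, weight = 0.
  m = 100 → c = 1000011, weight = 3.
  m = 010 → c = 1011001, weight = 4.
  m = 110 → c = 0011010, weight = 3.
  m = 001 → c = 0011101, weight = 4.
  m = 101 → c = 1011110, weight = 5.
  m = 011 → c = 1000100, weight = 2.
  m = 111 → c = 0000111, weight = 3.
Tally weights:
  weight 0: 1 codewords.
  weight 2: 1 codewords.
  weight 3: 3 codewords.
  weight 4: 2 codewords.
  weight 5: 1 codewords.
Minimum distance d = smallest w > 0 with A_w > 0 = 2.
Sanity: Σ A_w = 8 = 2^3 = 8 ✓.


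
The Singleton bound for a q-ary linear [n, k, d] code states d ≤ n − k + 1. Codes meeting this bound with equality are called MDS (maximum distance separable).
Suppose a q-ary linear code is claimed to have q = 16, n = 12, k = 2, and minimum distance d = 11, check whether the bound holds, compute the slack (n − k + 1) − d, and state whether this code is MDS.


Singleton RHS = n − k + 1 = 11, slack = 0, bound satisfied, MDS.

Singleton bound: d ≤ n − k + 1.
Here n = 12, k = 2, so n − k + 1 = 11.
Given d = 11, check d ≤ 11: YES.
Slack = (n − k + 1) − d = 0.
The code is MDS (slack = 0).
Description: the claimed parameters are [12, 2, 11]_16; such a code would be MDS (meets Singleton bound).


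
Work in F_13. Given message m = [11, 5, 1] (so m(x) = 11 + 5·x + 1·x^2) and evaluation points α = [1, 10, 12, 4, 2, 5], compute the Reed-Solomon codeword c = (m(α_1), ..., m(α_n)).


c = [4, 5, 7, 8, 12, 9]

Message polynomial: m(x) = 11 + 5·x + 1·x^2 (mod 13).
For each evaluation point α_i, compute m(α_i) mod 13:
  α_1 = 1: Horner steps 1 → 6 → 4, so m(1) = 4.
  α_2 = 10: Horner steps 1 → 2 → 5, so m(10) = 5.
  α_3 = 12: Horner steps 1 → 4 → 7, so m(12) = 7.
  α_4 = 4: Horner steps 1 → 9 → 8, so m(4) = 8.
  α_5 = 2: Horner steps 1 → 7 → 12, so m(2) = 12.
  α_6 = 5: Horner steps 1 → 10 → 9, so m(5) = 9.
Codeword c = [4, 5, 7, 8, 12, 9] ∈ F_13^6.


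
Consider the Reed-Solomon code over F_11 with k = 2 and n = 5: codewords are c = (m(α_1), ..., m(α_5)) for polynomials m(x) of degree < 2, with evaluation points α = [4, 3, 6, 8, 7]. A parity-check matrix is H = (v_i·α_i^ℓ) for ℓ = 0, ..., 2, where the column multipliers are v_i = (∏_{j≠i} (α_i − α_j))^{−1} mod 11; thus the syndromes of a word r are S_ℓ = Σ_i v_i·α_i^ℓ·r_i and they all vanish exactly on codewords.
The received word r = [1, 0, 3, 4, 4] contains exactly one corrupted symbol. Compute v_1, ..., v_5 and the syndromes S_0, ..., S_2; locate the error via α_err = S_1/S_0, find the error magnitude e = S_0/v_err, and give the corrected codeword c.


S = (3, 2, 5), error at position 4, error magnitude e = 10, c = [1, 0, 3, 5, 4].

Step 1: column multipliers v_i = (∏_{j≠i}(α_i − α_j))^{−1} mod 11.
  i = 1 (α = 4): (4−3)(4−6)(4−8)(4−7) = 1·(−2)·(−4)·(−3) = −24 ≡ 9, so v_1 = 9^{−1} = 5 (mod 11).
  i = 2 (α = 3): (3−4)(3−6)(3−8)(3−7) = (−1)·(−3)·(−5)·(−4) = 60 ≡ 5, so v_2 = 5^{−1} = 9 (mod 11).
  i = 3 (α = 6): (6−4)(6−3)(6−8)(6−7) = 2·3·(−2)·(−1) = 12 ≡ 1, so v_3 = 1^{−1} = 1 (mod 11).
  i = 4 (α = 8): (8−4)(8−3)(8−6)(8−7) = 4·5·2·1 = 40 ≡ 7, so v_4 = 7^{−1} = 8 (mod 11).
  i = 5 (α = 7): (7−4)(7−3)(7−6)(7−8) = 3·4·1·(−1) = −12 ≡ 10, so v_5 = 10^{−1} = 10 (mod 11).
  v = [5, 9, 1, 8, 10].
Step 2: syndromes of r = [1, 0, 3, 4, 4] (all sums mod 11).
  S_0 = Σ v_i r_i = 5·1 + 9·0 + 1·3 + 8·4 + 10·4 = 80 ≡ 3.
  S_1 = Σ v_i α_i r_i = 5·4·1 + 9·3·0 + 1·6·3 + 8·8·4 + 10·7·4 = 574 ≡ 2.
  α_i^2 mod 11 = [5, 9, 3, 9, 5].
  S_2 = Σ v_i α_i^2 r_i = 5·5·1 + 9·9·0 + 1·3·3 + 8·9·4 + 10·5·4 = 522 ≡ 5.
  S = (3, 2, 5) ≠ 0, so r is not a codeword (an error is present).
Step 3: locate the error. For a single error e at position i, S_ℓ = v_i·e·α_i^ℓ, so α_err = S_1/S_0.
  S_0^{−1} = 3^{−1} = 4 (mod 11), so α_err = 2·4 = 8 ≡ 8 = α_4. Error position i = 4.
  Consistency check: S_2/S_1 = 5·6 = 30 ≡ 8 = α_err ✓ (single-error assumption holds).
Step 4: error magnitude e = S_0/v_4 = S_0·∏_{j≠4}(α_4 − α_j) = 3·7 = 21 ≡ 10 (mod 11).
Step 5: correct position 4: c_4 = r_4 − e = 4 − 10 ≡ 5 (mod 11). Hence c = [1, 0, 3, 5, 4].
  Check: interpolating c through the α_i gives m(x) = 8 + 1·x (degree < 2) with m(α_i) = c_i for every i, so c is indeed a codeword.


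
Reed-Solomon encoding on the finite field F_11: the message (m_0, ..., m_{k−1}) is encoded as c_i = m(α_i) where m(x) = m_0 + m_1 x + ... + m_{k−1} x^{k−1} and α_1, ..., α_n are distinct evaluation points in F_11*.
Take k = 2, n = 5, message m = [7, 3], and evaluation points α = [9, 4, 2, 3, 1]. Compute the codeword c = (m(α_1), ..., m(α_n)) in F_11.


c = [1, 8, 2, 5, 10]

Message polynomial: m(x) = 7 + 3·x (mod 11).
For each evaluation point α_i, compute m(α_i) mod 11:
  α_1 = 9: Horner steps 3 → 1, so m(9) = 1.
  α_2 = 4: Horner steps 3 → 8, so m(4) = 8.
  α_3 = 2: Horner steps 3 → 2, so m(2) = 2.
  α_4 = 3: Horner steps 3 → 5, so m(3) = 5.
  α_5 = 1: Horner steps 3 → 10, so m(1) = 10.
Codeword c = [1, 8, 2, 5, 10] ∈ F_11^5.


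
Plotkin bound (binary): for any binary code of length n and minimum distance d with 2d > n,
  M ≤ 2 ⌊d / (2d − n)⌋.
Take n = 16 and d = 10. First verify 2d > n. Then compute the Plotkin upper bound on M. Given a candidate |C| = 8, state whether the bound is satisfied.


Plotkin bound M ≤ 4; given |C| = 8 > bound (violated).

Check applicability: 2d = 20, n = 16.
2d − n = 4 > 0, so Plotkin applies.
Compute d/(2d−n) = 10/4 ≈ 2.5000.
⌊d/(2d−n)⌋ = 2.
Plotkin bound: M ≤ 2·2 = 4.
Given |C| = 8, check: VIOLATED.
This |C| is above the Plotkin bound, so no binary code with n = 16, d = 10 and 8 codewords exists.


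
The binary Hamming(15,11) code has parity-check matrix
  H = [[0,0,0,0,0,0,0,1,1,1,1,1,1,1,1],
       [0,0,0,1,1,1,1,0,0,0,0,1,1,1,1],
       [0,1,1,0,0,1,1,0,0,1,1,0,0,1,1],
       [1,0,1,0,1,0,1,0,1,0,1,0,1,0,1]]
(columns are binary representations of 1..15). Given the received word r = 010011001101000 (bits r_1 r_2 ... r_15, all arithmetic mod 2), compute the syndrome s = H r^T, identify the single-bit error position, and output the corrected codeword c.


s = (1, 1, 1, 0)^T, error position = 14, corrected codeword c = 010011001101010

Compute s = H r^T mod 2 one row at a time:
  s_1 = 0 + 1 + 1 + 0 + 1 + 0 + 0 + 0 = 3 ≡ 1 (mod 2).
  s_2 = 0 + 1 + 1 + 0 + 1 + 0 + 0 + 0 = 3 ≡ 1 (mod 2).
  s_3 = 1 + 0 + 1 + 0 + 1 + 0 + 0 + 0 = 3 ≡ 1 (mod 2).
  s_4 = 0 + 0 + 1 + 0 + 1 + 0 + 0 + 0 = 2 ≡ 0 (mod 2).
s = (1, 1, 1, 0)^T — this equals column 14 of H (binary 1110), so error is at position 14.
Correct: flip bit 14 of r = 010011001101000 to get c = 010011001101010.


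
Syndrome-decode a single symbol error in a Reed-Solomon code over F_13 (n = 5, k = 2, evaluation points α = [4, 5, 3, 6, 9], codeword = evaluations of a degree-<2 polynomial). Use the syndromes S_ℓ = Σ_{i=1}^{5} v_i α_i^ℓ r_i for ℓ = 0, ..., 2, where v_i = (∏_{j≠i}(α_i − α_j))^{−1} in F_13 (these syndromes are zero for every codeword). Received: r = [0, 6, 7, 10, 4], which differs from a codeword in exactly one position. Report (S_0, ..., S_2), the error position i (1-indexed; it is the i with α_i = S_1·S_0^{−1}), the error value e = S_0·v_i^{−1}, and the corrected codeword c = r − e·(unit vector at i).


S = (3, 5, 4), error at position 4, error magnitude e = 11, c = [0, 6, 7, 12, 4].

Step 1: column multipliers v_i = (∏_{j≠i}(α_i − α_j))^{−1} mod 13.
  i = 1 (α = 4): (4−5)(4−3)(4−6)(4−9) = (−1)·1·(−2)·(−5) = −10 ≡ 3, so v_1 = 3^{−1} = 9 (mod 13).
  i = 2 (α = 5): (5−4)(5−3)(5−6)(5−9) = 1·2·(−1)·(−4) = 8 ≡ 8, so v_2 = 8^{−1} = 5 (mod 13).
  i = 3 (α = 3): (3−4)(3−5)(3−6)(3−9) = (−1)·(−2)·(−3)·(−6) = 36 ≡ 10, so v_3 = 10^{−1} = 4 (mod 13).
  i = 4 (α = 6): (6−4)(6−5)(6−3)(6−9) = 2·1·3·(−3) = −18 ≡ 8, so v_4 = 8^{−1} = 5 (mod 13).
  i = 5 (α = 9): (9−4)(9−5)(9−3)(9−6) = 5·4·6·3 = 360 ≡ 9, so v_5 = 9^{−1} = 3 (mod 13).
  v = [9, 5, 4, 5, 3].
Step 2: syndromes of r = [0, 6, 7, 10, 4] (all sums mod 13).
  S_0 = Σ v_i r_i = 9·0 + 5·6 + 4·7 + 5·10 + 3·4 = 120 ≡ 3.
  S_1 = Σ v_i α_i r_i = 9·4·0 + 5·5·6 + 4·3·7 + 5·6·10 + 3·9·4 = 642 ≡ 5.
  α_i^2 mod 13 = [3, 12, 9, 10, 3].
  S_2 = Σ v_i α_i^2 r_i = 9·3·0 + 5·12·6 + 4·9·7 + 5·10·10 + 3·3·4 = 1148 ≡ 4.
  S = (3, 5, 4) ≠ 0, so r is not a codeword (an error is present).
Step 3: locate the error. For a single error e at position i, S_ℓ = v_i·e·α_i^ℓ, so α_err = S_1/S_0.
  S_0^{−1} = 3^{−1} = 9 (mod 13), so α_err = 5·9 = 45 ≡ 6 = α_4. Error position i = 4.
  Consistency check: S_2/S_1 = 4·8 = 32 ≡ 6 = α_err ✓ (single-error assumption holds).
Step 4: error magnitude e = S_0/v_4 = S_0·∏_{j≠4}(α_4 − α_j) = 3·8 = 24 ≡ 11 (mod 13).
Step 5: correct position 4: c_4 = r_4 − e = 10 − 11 ≡ 12 (mod 13). Hence c = [0, 6, 7, 12, 4].
  Check: interpolating c through the α_i gives m(x) = 2 + 6·x (degree < 2) with m(α_i) = c_i for every i, so c is indeed a codeword.


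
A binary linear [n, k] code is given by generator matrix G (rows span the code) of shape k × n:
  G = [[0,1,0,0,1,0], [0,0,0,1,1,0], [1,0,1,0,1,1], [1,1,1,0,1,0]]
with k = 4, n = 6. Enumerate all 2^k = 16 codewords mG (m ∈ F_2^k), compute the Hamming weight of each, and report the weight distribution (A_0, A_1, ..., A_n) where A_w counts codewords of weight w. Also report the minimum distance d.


Weight distribution: A_0 = 1, A_2 = 7, A_4 = 7, A_6 = 1. Minimum distance d = 2.

Enumerate all 2^4 = 16 messages m ∈ F_2^4.
For each, compute codeword c = mG in F_2^6, then tally its weight.
  m = 0000 → c = 000000, weight = 0.
  m = 1000 → c = 010010, weight = 2.
  m = 0100 → c = 000110, weight = 2.
  m = 1100 → c = 010100, weight = 2.
  m = 0010 → c = 101011, weight = 4.
  m = 1010 → c = 111001, weight = 4.
  m = 0110 → c = 101101, weight = 4.
  m = 1110 → c = 111111, weight = 6.
  m = 0001 → c = 111010, weight = 4.
  m = 1001 → c = 101000, weight = 2.
  m = 0101 → c = 111100, weight = 4.
  m = 1101 → c = 101110, weight = 4.
  m = 0011 → c = 010001, weight = 2.
  m = 1011 → c = 000011, weight = 2.
  m = 0111 → c = 010111, weight = 4.
  m = 1111 → c = 000101, weight = 2.
Tally weights:
  weight 0: 1 codewords.
  weight 2: 7 codewords.
  weight 4: 7 codewords.
  weight 6: 1 codewords.
Minimum distance d = smallest w > 0 with A_w > 0 = 2.
Sanity: Σ A_w = 16 = 2^4 = 16 ✓.


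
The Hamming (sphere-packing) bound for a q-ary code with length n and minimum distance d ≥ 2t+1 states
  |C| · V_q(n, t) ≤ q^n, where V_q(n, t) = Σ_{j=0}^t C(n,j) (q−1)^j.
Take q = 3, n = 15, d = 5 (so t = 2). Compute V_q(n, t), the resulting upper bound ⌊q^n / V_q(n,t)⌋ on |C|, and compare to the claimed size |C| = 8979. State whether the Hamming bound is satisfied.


V_q(n, t) = 451, q^n = 14348907, Hamming bound = 31815, |C| = 8979 ≤ bound (satisfied).

Step 1: Compute V_q(n, t) = Σ_{j=0}^2 C(n, j) (q−1)^j.
  j = 0: C(15,0)·(2)^0 = 1·1 = 1.
  j = 1: C(15,1)·(2)^1 = 15·2 = 30.
  j = 2: C(15,2)·(2)^2 = 105·4 = 420.
  V_q(n, t) = 1 + 30 + 420 = 451.
Step 2: q^n = 3^15 = 14348907.
Step 3: Hamming bound ⌊q^n / V_q(n,t)⌋ = ⌊14348907/451⌋ = 31815.
Step 4: Compare |C| = 8979 to 31815: satisfied.
The claimed |C| lies below the Hamming bound.


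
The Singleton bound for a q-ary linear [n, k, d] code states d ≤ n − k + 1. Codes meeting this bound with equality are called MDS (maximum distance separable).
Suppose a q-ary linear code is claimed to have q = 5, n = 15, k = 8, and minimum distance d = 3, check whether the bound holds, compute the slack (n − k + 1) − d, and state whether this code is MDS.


Singleton RHS = n − k + 1 = 8, slack = 5, bound satisfied, not MDS.

Singleton bound: d ≤ n − k + 1.
Here n = 15, k = 8, so n − k + 1 = 8.
Given d = 3, check d ≤ 8: YES.
Slack = (n − k + 1) − d = 5.
The code is NOT MDS (slack = 5 > 0).
Description: the claimed parameters are [15, 8, 3]_5; such a code would be non-MDS.


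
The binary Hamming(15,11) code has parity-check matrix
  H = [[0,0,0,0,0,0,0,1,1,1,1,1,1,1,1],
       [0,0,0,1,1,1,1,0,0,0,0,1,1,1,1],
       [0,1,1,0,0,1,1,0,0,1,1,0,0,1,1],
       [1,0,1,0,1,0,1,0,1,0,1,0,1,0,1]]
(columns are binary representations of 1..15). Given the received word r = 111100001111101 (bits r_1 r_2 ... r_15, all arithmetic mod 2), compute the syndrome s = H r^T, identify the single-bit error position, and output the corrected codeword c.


s = (0, 0, 1, 0)^T, error position = 2, corrected codeword c = 101100001111101

Compute s = H r^T mod 2 one row at a time:
  s_1 = 0 + 1 + 1 + 1 + 1 + 1 + 0 + 1 = 6 ≡ 0 (mod 2).
  s_2 = 1 + 0 + 0 + 0 + 1 + 1 + 0 + 1 = 4 ≡ 0 (mod 2).
  s_3 = 1 + 1 + 0 + 0 + 1 + 1 + 0 + 1 = 5 ≡ 1 (mod 2).
  s_4 = 1 + 1 + 0 + 0 + 1 + 1 + 1 + 1 = 6 ≡ 0 (mod 2).
s = (0, 0, 1, 0)^T — this equals column 2 of H (binary 0010), so error is at position 2.
Correct: flip bit 2 of r = 111100001111101 to get c = 101100001111101.


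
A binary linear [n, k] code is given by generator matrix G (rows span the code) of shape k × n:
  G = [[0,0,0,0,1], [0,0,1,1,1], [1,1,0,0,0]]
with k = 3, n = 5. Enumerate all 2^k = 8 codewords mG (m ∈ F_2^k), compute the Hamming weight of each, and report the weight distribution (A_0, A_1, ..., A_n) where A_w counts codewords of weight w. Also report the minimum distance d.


Weight distribution: A_0 = 1, A_1 = 1, A_2 = 2, A_3 = 2, A_4 = 1, A_5 = 1. Minimum distance d = 1.

Enumerate all 2^3 = 8 messages m ∈ F_2^3.
For each, compute codeword c = mG in F_2^5, then tally its weight.
  m = 000 → c = 00000, weight = 0.
  m = 100 → c = 00001, weight = 1.
  m = 010 → c = 00111, weight = 3.
  m = 110 → c = 00110, weight = 2.
  m = 001 → c = 11000, weight = 2.
  m = 101 → c = 11001, weight = 3.
  m = 011 → c = 11111, weight = 5.
  m = 111 → c = 11110, weight = 4.
Tally weights:
  weight 0: 1 codewords.
  weight 1: 1 codewords.
  weight 2: 2 codewords.
  weight 3: 2 codewords.
  weight 4: 1 codewords.
  weight 5: 1 codewords.
Minimum distance d = smallest w > 0 with A_w > 0 = 1.
Sanity: Σ A_w = 8 = 2^3 = 8 ✓.


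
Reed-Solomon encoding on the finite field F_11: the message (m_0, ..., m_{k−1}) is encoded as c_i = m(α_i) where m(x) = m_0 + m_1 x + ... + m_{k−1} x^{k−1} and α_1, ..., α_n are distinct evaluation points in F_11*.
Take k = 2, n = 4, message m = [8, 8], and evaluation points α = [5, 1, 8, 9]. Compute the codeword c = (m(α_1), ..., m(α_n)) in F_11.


c = [4, 5, 6, 3]

Message polynomial: m(x) = 8 + 8·x (mod 11).
For each evaluation point α_i, compute m(α_i) mod 11:
  α_1 = 5: Horner steps 8 → 4, so m(5) = 4.
  α_2 = 1: Horner steps 8 → 5, so m(1) = 5.
  α_3 = 8: Horner steps 8 → 6, so m(8) = 6.
  α_4 = 9: Horner steps 8 → 3, so m(9) = 3.
Codeword c = [4, 5, 6, 3] ∈ F_11^4.


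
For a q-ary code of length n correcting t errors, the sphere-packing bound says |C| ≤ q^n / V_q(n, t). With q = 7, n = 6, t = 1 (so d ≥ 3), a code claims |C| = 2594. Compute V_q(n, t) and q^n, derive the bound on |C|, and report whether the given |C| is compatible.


V_q(n, t) = 37, q^n = 117649, Hamming bound = 3179, |C| = 2594 ≤ bound (satisfied).

Step 1: Compute V_q(n, t) = Σ_{j=0}^1 C(n, j) (q−1)^j.
  j = 0: C(6,0)·(6)^0 = 1·1 = 1.
  j = 1: C(6,1)·(6)^1 = 6·6 = 36.
  V_q(n, t) = 1 + 36 = 37.
Step 2: q^n = 7^6 = 117649.
Step 3: Hamming bound ⌊q^n / V_q(n,t)⌋ = ⌊117649/37⌋ = 3179.
Step 4: Compare |C| = 2594 to 3179: satisfied.
The claimed |C| lies below the Hamming bound.


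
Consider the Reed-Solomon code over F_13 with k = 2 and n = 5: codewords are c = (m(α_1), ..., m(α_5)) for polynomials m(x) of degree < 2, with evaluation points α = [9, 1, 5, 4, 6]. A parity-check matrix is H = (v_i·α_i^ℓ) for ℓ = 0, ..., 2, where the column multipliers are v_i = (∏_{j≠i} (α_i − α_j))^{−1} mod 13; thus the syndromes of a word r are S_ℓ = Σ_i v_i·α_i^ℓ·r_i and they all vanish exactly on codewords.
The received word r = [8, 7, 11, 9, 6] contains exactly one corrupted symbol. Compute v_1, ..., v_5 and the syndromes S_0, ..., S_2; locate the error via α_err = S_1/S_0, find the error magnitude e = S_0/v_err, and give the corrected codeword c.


S = (12, 8, 1), error at position 3, error magnitude e = 10, c = [8, 7, 1, 9, 6].

Step 1: column multipliers v_i = (∏_{j≠i}(α_i − α_j))^{−1} mod 13.
  i = 1 (α = 9): (9−1)(9−5)(9−4)(9−6) = 8·4·5·3 = 480 ≡ 12, so v_1 = 12^{−1} = 12 (mod 13).
  i = 2 (α = 1): (1−9)(1−5)(1−4)(1−6) = (−8)·(−4)·(−3)·(−5) = 480 ≡ 12, so v_2 = 12^{−1} = 12 (mod 13).
  i = 3 (α = 5): (5−9)(5−1)(5−4)(5−6) = (−4)·4·1·(−1) = 16 ≡ 3, so v_3 = 3^{−1} = 9 (mod 13).
  i = 4 (α = 4): (4−9)(4−1)(4−5)(4−6) = (−5)·3·(−1)·(−2) = −30 ≡ 9, so v_4 = 9^{−1} = 3 (mod 13).
  i = 5 (α = 6): (6−9)(6−1)(6−5)(6−4) = (−3)·5·1·2 = −30 ≡ 9, so v_5 = 9^{−1} = 3 (mod 13).
  v = [12, 12, 9, 3, 3].
Step 2: syndromes of r = [8, 7, 11, 9, 6] (all sums mod 13).
  S_0 = Σ v_i r_i = 12·8 + 12·7 + 9·11 + 3·9 + 3·6 = 324 ≡ 12.
  S_1 = Σ v_i α_i r_i = 12·9·8 + 12·1·7 + 9·5·11 + 3·4·9 + 3·6·6 = 1659 ≡ 8.
  α_i^2 mod 13 = [3, 1, 12, 3, 10].
  S_2 = Σ v_i α_i^2 r_i = 12·3·8 + 12·1·7 + 9·12·11 + 3·3·9 + 3·10·6 = 1821 ≡ 1.
  S = (12, 8, 1) ≠ 0, so r is not a codeword (an error is present).
Step 3: locate the error. For a single error e at position i, S_ℓ = v_i·e·α_i^ℓ, so α_err = S_1/S_0.
  S_0^{−1} = 12^{−1} = 12 (mod 13), so α_err = 8·12 = 96 ≡ 5 = α_3. Error position i = 3.
  Consistency check: S_2/S_1 = 1·5 = 5 ≡ 5 = α_err ✓ (single-error assumption holds).
Step 4: error magnitude e = S_0/v_3 = S_0·∏_{j≠3}(α_3 − α_j) = 12·3 = 36 ≡ 10 (mod 13).
Step 5: correct position 3: c_3 = r_3 − e = 11 − 10 ≡ 1 (mod 13). Hence c = [8, 7, 1, 9, 6].
  Check: interpolating c through the α_i gives m(x) = 2 + 5·x (degree < 2) with m(α_i) = c_i for every i, so c is indeed a codeword.


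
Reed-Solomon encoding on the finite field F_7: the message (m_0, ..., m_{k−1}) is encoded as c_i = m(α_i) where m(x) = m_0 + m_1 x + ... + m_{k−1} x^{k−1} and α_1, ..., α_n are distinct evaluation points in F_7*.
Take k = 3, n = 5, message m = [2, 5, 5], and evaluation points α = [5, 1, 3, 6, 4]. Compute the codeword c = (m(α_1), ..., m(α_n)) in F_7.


c = [5, 5, 6, 2, 4]

Message polynomial: m(x) = 2 + 5·x + 5·x^2 (mod 7).
For each evaluation point α_i, compute m(α_i) mod 7:
  α_1 = 5: Horner steps 5 → 2 → 5, so m(5) = 5.
  α_2 = 1: Horner steps 5 → 3 → 5, so m(1) = 5.
  α_3 = 3: Horner steps 5 → 6 → 6, so m(3) = 6.
  α_4 = 6: Horner steps 5 → 0 → 2, so m(6) = 2.
  α_5 = 4: Horner steps 5 → 4 → 4, so m(4) = 4.
Codeword c = [5, 5, 6, 2, 4] ∈ F_7^5.


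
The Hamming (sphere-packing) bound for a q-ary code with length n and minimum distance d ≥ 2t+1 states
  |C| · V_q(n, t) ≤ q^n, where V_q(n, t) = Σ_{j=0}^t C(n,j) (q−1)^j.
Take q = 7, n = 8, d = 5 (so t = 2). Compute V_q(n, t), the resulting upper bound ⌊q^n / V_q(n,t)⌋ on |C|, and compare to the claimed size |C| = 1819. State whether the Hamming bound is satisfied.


V_q(n, t) = 1057, q^n = 5764801, Hamming bound = 5453, |C| = 1819 ≤ bound (satisfied).

Step 1: Compute V_q(n, t) = Σ_{j=0}^2 C(n, j) (q−1)^j.
  j = 0: C(8,0)·(6)^0 = 1·1 = 1.
  j = 1: C(8,1)·(6)^1 = 8·6 = 48.
  j = 2: C(8,2)·(6)^2 = 28·36 = 1008.
  V_q(n, t) = 1 + 48 + 1008 = 1057.
Step 2: q^n = 7^8 = 5764801.
Step 3: Hamming bound ⌊q^n / V_q(n,t)⌋ = ⌊5764801/1057⌋ = 5453.
Step 4: Compare |C| = 1819 to 5453: satisfied.
The claimed |C| lies below the Hamming bound.


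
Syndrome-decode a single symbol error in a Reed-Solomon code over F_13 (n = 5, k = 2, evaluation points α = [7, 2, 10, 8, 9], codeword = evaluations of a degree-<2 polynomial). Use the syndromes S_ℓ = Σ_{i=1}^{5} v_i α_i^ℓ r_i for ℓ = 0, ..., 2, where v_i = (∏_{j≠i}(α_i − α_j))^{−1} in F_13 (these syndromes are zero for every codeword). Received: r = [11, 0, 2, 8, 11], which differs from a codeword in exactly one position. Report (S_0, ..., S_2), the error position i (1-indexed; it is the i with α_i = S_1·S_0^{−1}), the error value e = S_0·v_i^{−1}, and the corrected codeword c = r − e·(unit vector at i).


S = (7, 11, 8), error at position 5, error magnitude e = 6, c = [11, 0, 2, 8, 5].

Step 1: column multipliers v_i = (∏_{j≠i}(α_i − α_j))^{−1} mod 13.
  i = 1 (α = 7): (7−2)(7−10)(7−8)(7−9) = 5·(−3)·(−1)·(−2) = −30 ≡ 9, so v_1 = 9^{−1} = 3 (mod 13).
  i = 2 (α = 2): (2−7)(2−10)(2−8)(2−9) = (−5)·(−8)·(−6)·(−7) = 1680 ≡ 3, so v_2 = 3^{−1} = 9 (mod 13).
  i = 3 (α = 10): (10−7)(10−2)(10−8)(10−9) = 3·8·2·1 = 48 ≡ 9, so v_3 = 9^{−1} = 3 (mod 13).
  i = 4 (α = 8): (8−7)(8−2)(8−10)(8−9) = 1·6·(−2)·(−1) = 12 ≡ 12, so v_4 = 12^{−1} = 12 (mod 13).
  i = 5 (α = 9): (9−7)(9−2)(9−10)(9−8) = 2·7·(−1)·1 = −14 ≡ 12, so v_5 = 12^{−1} = 12 (mod 13).
  v = [3, 9, 3, 12, 12].
Step 2: syndromes of r = [11, 0, 2, 8, 11] (all sums mod 13).
  S_0 = Σ v_i r_i = 3·11 + 9·0 + 3·2 + 12·8 + 12·11 = 267 ≡ 7.
  S_1 = Σ v_i α_i r_i = 3·7·11 + 9·2·0 + 3·10·2 + 12·8·8 + 12·9·11 = 2247 ≡ 11.
  α_i^2 mod 13 = [10, 4, 9, 12, 3].
  S_2 = Σ v_i α_i^2 r_i = 3·10·11 + 9·4·0 + 3·9·2 + 12·12·8 + 12·3·11 = 1932 ≡ 8.
  S = (7, 11, 8) ≠ 0, so r is not a codeword (an error is present).
Step 3: locate the error. For a single error e at position i, S_ℓ = v_i·e·α_i^ℓ, so α_err = S_1/S_0.
  S_0^{−1} = 7^{−1} = 2 (mod 13), so α_err = 11·2 = 22 ≡ 9 = α_5. Error position i = 5.
  Consistency check: S_2/S_1 = 8·6 = 48 ≡ 9 = α_err ✓ (single-error assumption holds).
Step 4: error magnitude e = S_0/v_5 = S_0·∏_{j≠5}(α_5 − α_j) = 7·12 = 84 ≡ 6 (mod 13).
Step 5: correct position 5: c_5 = r_5 − e = 11 − 6 ≡ 5 (mod 13). Hence c = [11, 0, 2, 8, 5].
  Check: interpolating c through the α_i gives m(x) = 6 + 10·x (degree < 2) with m(α_i) = c_i for every i, so c is indeed a codeword.


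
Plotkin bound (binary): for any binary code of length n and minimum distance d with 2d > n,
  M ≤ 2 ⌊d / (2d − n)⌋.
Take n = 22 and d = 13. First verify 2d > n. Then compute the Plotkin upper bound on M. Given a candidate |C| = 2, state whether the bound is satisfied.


Plotkin bound M ≤ 6; given |C| = 2 ≤ bound (satisfied).

Check applicability: 2d = 26, n = 22.
2d − n = 4 > 0, so Plotkin applies.
Compute d/(2d−n) = 13/4 ≈ 3.2500.
⌊d/(2d−n)⌋ = 3.
Plotkin bound: M ≤ 2·3 = 6.
Given |C| = 2, check: satisfied.
This |C| is below the Plotkin bound.
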